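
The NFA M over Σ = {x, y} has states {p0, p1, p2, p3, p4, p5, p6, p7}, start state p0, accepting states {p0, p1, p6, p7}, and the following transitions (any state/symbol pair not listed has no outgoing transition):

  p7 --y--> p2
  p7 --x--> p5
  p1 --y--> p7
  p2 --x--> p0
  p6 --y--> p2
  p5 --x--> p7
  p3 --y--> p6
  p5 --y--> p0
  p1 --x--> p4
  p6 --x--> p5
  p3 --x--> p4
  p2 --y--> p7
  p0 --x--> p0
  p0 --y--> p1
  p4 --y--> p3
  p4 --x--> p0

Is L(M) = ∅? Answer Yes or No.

The empty string ε is accepted: the run p0 ends in the accepting state p0.
Since at least one string is accepted, L(M) is not empty.

No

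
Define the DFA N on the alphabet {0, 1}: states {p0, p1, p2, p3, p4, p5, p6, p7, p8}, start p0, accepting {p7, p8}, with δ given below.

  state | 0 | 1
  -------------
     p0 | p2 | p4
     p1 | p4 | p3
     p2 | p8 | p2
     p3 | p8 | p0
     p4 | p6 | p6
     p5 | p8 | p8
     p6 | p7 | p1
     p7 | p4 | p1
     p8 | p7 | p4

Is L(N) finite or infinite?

infinite

State p8 is reachable from the start and can reach an accepting state, and it lies on the cycle p8 → p4 → p6 → p1 → p3 → p8.
Traversing that cycle any number of times yields accepted strings of unbounded length, so the language is infinite.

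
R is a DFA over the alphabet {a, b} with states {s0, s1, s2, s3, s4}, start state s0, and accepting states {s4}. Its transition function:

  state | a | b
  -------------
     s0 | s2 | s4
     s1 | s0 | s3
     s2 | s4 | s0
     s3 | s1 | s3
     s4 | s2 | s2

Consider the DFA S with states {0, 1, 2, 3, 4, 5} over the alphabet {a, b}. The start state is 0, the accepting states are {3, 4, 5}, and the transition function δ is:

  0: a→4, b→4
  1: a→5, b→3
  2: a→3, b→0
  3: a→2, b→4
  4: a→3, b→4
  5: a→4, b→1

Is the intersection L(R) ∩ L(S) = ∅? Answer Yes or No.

The string b is accepted by both R and S.
Hence L(R) ∩ L(S) ≠ ∅.

No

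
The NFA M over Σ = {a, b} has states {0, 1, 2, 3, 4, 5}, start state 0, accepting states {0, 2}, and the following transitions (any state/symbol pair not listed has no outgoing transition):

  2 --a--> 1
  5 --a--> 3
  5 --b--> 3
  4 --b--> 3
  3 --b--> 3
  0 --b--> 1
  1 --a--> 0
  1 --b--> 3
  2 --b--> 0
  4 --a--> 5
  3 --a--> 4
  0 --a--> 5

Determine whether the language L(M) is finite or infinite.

infinite

State 0 is reachable from the start and can reach an accepting state, and it lies on the cycle 0 → 1 → 0.
Traversing that cycle any number of times yields accepted strings of unbounded length, so the language is infinite.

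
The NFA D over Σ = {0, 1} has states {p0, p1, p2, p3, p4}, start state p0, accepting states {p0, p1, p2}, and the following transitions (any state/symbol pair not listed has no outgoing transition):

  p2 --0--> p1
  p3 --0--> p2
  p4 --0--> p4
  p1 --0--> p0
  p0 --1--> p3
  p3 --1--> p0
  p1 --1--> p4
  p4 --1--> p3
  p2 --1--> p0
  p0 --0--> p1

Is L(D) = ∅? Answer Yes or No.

No

The empty string ε is accepted: the run p0 ends in the accepting state p0.
Since at least one string is accepted, L(D) is not empty.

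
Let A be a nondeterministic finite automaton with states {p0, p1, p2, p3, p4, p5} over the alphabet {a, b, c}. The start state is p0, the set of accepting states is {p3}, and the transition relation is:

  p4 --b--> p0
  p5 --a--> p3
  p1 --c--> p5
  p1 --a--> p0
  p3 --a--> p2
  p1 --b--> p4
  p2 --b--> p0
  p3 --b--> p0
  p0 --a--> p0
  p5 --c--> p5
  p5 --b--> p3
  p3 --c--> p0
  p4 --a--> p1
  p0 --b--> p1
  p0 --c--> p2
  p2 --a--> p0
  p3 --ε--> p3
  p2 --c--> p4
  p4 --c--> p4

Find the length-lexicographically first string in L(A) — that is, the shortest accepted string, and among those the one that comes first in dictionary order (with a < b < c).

bca

A breadth-first search from p0 reaches an accepting state first via the path p0 → p1 → p5 → p3 on input bca.
No string of length < 3 is accepted (BFS exhausts all shorter strings without reaching an accepting state), and bca is the lexicographically least accepting string of length 3.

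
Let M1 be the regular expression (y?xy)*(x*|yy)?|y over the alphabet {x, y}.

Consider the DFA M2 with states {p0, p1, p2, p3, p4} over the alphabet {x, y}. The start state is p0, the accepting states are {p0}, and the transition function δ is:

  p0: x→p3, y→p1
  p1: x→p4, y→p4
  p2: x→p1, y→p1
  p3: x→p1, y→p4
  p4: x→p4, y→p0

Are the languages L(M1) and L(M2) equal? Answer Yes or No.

No

The string x is accepted by M1 but rejected by M2.
So L(M1) ≠ L(M2).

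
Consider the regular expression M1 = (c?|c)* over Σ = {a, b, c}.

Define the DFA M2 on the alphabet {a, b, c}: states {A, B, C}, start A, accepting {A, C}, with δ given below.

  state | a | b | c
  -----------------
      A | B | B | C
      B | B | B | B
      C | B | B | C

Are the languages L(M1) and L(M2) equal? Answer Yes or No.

Converting the expression M1 to a DFA (subset construction, then merging equivalent states) gives the minimal DFA with states {r0, r1}, start state r0, accepting states {r0} and transitions r0: a→r1, b→r1, c→r0; r1: a→r1, b→r1, c→r1.
Exploring the product automaton M1 × M2 from the start pair (r0, A), following both machines on each input symbol, reaches 3 state pairs: (r0, A), (r1, B), (r0, C).
M1 accepts in {r0} and M2 accepts in {A, C}. In every reachable pair the two components are either both accepting — (r0, A), (r0, C) — or both non-accepting, so no string is accepted by exactly one of the machines: L(M1) \ L(M2) and L(M2) \ L(M1) are both empty.
Hence every string is accepted by M1 iff it is accepted by M2, and the two languages coincide.

Yes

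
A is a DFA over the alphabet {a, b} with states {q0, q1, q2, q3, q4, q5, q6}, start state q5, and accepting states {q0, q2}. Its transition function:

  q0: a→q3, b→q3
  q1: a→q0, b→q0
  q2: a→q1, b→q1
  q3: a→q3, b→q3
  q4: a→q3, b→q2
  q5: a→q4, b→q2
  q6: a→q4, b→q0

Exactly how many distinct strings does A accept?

10

The useful subgraph on states {q0, q1, q2, q4, q5} is acyclic, so L(A) is finite; the longest accepting path visits 5 useful states, giving maximum string length 4.
Counting accepting paths from q5 by length: 1 of length 1, 1 of length 2, 4 of length 3, 4 of length 4. Total 10.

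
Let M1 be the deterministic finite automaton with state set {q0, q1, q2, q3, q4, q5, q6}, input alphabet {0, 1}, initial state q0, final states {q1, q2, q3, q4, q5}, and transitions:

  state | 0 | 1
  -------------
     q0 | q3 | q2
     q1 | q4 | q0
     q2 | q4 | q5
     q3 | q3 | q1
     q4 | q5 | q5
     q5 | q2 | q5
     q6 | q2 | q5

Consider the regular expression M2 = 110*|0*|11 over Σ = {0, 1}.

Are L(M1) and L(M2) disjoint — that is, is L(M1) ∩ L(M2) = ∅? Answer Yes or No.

No

The string 0 is accepted by both M1 and M2.
Hence L(M1) ∩ L(M2) ≠ ∅.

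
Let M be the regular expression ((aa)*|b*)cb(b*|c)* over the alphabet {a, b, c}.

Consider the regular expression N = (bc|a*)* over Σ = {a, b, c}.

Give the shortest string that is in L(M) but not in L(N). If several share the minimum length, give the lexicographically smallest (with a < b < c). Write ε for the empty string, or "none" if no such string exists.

cb

The string cb is accepted by M but not by N.
No shorter string lies in the difference, and cb is the lexicographically first length-2 string in L(M) \ L(N).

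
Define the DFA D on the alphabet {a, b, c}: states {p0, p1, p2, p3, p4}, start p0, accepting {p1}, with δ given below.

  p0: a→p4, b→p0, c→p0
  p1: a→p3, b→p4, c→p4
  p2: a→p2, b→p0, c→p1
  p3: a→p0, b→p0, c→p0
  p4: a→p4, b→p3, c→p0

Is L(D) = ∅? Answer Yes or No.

The states reachable from the start state are {p0, p3, p4}.
None of the accepting states {p1} is reachable, so no string is accepted and L(D) = ∅.

Yes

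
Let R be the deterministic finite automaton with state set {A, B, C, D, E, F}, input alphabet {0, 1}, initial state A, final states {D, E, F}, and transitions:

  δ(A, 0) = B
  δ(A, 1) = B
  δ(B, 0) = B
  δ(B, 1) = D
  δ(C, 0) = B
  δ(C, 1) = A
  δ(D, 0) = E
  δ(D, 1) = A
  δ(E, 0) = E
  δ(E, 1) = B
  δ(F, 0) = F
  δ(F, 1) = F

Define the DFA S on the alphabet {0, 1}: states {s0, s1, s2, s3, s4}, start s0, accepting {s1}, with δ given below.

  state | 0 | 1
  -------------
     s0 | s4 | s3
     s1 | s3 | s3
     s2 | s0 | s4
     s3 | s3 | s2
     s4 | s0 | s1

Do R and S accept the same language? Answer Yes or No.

No

The string 11 is accepted by R but rejected by S.
So L(R) ≠ L(S).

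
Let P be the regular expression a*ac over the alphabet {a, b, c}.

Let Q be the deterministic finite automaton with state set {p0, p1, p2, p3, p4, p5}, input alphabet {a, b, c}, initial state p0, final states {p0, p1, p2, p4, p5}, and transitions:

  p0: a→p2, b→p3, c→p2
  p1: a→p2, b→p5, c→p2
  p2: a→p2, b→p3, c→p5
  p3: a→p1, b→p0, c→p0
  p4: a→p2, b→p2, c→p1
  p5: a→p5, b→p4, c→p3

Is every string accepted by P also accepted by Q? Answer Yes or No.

Converting the expression P to a DFA (subset construction, then merging equivalent states) gives the minimal DFA with states {r0, r1, r2, r3}, start state r0, accepting states {r3} and transitions r0: a→r1, b→r2, c→r2; r1: a→r1, b→r2, c→r3; r2: a→r2, b→r2, c→r2; r3: a→r2, b→r2, c→r2.
Exploring the product automaton P × Q from the start pair (r0, p0), following both machines on each input symbol, reaches 9 state pairs: (r0, p0), (r1, p2), (r2, p3), (r2, p2), (r3, p5), (r2, p1), (r2, p0), (r2, p5), (r2, p4).
P accepts in {r3} and Q accepts in {p0, p1, p2, p4, p5}. The reachable pairs whose P-component is accepting are (r3, p5); in each of them the Q-component is accepting too, so the product for L(P) \ L(Q) (P-component accepting, Q-component rejecting) has no reachable accepting pair and the difference is empty.
Hence every string in L(P) is also in L(Q).

Yes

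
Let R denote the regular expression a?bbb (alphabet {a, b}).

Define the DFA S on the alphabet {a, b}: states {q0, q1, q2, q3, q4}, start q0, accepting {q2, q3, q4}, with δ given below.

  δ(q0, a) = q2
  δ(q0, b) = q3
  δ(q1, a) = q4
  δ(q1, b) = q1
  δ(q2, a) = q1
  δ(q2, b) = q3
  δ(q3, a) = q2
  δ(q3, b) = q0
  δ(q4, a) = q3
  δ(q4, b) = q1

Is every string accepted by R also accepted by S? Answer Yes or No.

Yes

Converting the expression R to a DFA (subset construction, then merging equivalent states) gives the minimal DFA with states {r0, r1, r2, r3, r4, r5}, start state r0, accepting states {r5} and transitions r0: a→r1, b→r2; r1: a→r3, b→r2; r2: a→r3, b→r4; r3: a→r3, b→r3; r4: a→r3, b→r5; r5: a→r3, b→r3.
Exploring the product automaton R × S from the start pair (r0, q0), following both machines on each input symbol, reaches 10 state pairs: (r0, q0), (r1, q2), (r2, q3), (r3, q1), (r3, q2), (r4, q0), (r3, q4), (r3, q3), (r5, q3), (r3, q0).
R accepts in {r5} and S accepts in {q2, q3, q4}. The reachable pairs whose R-component is accepting are (r5, q3); in each of them the S-component is accepting too, so the product for L(R) \ L(S) (R-component accepting, S-component rejecting) has no reachable accepting pair and the difference is empty.
Hence every string in L(R) is also in L(S).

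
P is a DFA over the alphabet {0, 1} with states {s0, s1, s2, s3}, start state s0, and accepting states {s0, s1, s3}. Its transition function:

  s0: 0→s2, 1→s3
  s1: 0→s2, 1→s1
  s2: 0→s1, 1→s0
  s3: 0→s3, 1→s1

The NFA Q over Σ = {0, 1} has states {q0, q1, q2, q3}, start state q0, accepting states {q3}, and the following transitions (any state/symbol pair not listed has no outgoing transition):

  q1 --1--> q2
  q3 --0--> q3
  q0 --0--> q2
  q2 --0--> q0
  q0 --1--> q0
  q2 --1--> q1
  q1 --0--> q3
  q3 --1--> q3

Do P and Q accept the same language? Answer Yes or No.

No

The empty string ε is accepted by P but rejected by Q.
So L(P) ≠ L(Q).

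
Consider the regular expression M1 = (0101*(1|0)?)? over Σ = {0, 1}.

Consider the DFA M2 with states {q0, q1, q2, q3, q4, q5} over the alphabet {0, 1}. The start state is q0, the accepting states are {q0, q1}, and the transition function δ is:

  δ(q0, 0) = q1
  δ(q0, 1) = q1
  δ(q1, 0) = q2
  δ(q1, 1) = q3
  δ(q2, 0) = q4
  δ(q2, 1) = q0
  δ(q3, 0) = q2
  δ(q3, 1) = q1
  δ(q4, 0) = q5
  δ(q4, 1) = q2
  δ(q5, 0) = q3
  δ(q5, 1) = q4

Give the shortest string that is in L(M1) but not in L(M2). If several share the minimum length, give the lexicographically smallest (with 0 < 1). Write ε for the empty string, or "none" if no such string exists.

010

The string 010 is accepted by M1 but not by M2.
No shorter string lies in the difference, and 010 is the lexicographically first length-3 string in L(M1) \ L(M2).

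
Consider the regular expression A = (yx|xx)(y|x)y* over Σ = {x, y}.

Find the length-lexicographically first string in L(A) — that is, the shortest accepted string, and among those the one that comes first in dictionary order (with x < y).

By inspection of the expression, no string of length less than 3 matches, and xxx is the lexicographically first match of length 3.

xxx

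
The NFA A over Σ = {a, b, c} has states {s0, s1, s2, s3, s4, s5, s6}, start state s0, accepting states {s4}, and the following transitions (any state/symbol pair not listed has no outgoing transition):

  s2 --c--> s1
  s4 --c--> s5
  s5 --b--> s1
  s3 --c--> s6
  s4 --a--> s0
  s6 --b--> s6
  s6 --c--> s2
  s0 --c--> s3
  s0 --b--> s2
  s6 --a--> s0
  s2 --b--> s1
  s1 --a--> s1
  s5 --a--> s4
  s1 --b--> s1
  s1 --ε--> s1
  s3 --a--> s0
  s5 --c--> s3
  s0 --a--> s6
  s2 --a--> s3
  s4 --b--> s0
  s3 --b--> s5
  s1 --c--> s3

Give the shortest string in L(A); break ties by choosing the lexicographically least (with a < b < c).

cba

A breadth-first search from s0 reaches an accepting state first via the path s0 → s3 → s5 → s4 on input cba.
No string of length < 3 is accepted (BFS exhausts all shorter strings without reaching an accepting state), and cba is the lexicographically least accepting string of length 3.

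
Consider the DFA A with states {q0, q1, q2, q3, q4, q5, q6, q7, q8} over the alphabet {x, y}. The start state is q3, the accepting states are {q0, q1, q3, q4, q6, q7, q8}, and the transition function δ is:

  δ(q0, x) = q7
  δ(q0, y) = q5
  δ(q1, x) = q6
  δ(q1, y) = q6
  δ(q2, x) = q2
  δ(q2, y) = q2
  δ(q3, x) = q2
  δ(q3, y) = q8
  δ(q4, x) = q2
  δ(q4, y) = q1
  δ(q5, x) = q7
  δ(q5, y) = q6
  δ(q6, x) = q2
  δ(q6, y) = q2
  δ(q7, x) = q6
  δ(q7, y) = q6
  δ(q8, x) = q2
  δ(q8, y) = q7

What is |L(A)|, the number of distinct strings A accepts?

5

The useful subgraph on states {q3, q6, q7, q8} is acyclic, so L(A) is finite; the longest accepting path visits 4 useful states, giving maximum string length 3.
Counting accepting paths from q3 by length: 1 of length 0, 1 of length 1, 1 of length 2, 2 of length 3. Total 5.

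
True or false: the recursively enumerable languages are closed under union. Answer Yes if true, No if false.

Yes

Simulate recognisers for L₁ and L₂ in parallel, alternating one step of each, and accept as soon as either accepts.
So the recursively enumerable languages are closed under union.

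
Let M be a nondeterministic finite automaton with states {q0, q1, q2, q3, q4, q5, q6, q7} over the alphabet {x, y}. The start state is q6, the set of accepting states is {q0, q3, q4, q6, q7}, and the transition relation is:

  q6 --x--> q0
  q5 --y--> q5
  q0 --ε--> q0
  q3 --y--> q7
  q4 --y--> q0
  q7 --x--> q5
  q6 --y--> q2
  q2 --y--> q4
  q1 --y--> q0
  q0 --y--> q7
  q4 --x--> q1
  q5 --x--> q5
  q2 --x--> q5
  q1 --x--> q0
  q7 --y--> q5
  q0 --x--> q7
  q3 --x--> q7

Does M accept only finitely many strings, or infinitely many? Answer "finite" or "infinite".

finite

The useful states (reachable from q6 and able to reach an accepting state) are {q0, q1, q2, q4, q6, q7}.
Restricted to these states the transition graph has no cycle, so every accepting path has bounded length and L is finite.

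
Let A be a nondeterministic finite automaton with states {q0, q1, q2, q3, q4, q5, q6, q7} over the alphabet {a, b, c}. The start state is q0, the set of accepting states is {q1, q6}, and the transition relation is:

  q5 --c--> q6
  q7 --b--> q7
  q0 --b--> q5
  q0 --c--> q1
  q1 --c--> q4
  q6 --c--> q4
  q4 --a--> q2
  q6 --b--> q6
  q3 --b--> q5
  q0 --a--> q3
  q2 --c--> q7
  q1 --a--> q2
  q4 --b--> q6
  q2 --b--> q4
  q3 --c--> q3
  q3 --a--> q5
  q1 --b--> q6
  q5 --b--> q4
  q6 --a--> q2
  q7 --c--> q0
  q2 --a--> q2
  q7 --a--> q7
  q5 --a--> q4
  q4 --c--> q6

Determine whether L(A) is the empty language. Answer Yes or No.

No

The string c is accepted: the run q0 → q1 ends in the accepting state q1.
Since at least one string is accepted, L(A) is not empty.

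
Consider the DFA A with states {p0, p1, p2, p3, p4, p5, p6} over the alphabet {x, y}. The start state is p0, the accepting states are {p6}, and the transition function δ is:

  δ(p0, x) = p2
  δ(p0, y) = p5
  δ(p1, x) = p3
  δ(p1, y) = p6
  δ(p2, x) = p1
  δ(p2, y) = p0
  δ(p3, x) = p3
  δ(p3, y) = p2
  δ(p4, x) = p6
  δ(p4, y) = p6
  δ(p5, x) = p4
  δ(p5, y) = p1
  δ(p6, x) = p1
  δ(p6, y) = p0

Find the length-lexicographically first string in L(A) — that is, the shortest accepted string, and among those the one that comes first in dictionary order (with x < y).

xxy

A breadth-first search from p0 reaches an accepting state first via the path p0 → p2 → p1 → p6 on input xxy.
No string of length < 3 is accepted (BFS exhausts all shorter strings without reaching an accepting state), and xxy is the lexicographically least accepting string of length 3.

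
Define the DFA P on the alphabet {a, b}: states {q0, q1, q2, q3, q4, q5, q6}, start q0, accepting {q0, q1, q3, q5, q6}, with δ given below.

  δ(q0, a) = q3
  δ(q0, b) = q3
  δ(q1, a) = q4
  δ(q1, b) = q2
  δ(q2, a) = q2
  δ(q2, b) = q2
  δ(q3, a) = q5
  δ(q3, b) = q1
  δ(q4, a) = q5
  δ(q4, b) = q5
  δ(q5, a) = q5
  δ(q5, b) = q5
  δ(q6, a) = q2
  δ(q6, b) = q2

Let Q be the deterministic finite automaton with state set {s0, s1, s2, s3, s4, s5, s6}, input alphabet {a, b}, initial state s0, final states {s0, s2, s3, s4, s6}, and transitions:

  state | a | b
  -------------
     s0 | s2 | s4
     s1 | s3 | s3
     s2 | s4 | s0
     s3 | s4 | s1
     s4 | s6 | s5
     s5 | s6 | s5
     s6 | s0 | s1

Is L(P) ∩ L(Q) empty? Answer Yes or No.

The empty string ε is accepted by both P and Q.
Hence L(P) ∩ L(Q) ≠ ∅.

No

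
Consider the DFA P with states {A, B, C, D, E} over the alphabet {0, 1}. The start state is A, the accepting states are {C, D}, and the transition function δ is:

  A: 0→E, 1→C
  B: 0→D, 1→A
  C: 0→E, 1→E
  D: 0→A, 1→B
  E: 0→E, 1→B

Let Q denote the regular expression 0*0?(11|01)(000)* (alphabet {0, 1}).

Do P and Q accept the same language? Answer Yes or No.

The string 1 is accepted by P but rejected by Q.
So L(P) ≠ L(Q).

No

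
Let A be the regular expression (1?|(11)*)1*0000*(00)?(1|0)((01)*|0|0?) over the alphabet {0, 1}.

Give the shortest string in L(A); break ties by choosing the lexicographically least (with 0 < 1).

0000

By inspection of the expression, no string of length less than 4 matches, and 0000 is the lexicographically first match of length 4.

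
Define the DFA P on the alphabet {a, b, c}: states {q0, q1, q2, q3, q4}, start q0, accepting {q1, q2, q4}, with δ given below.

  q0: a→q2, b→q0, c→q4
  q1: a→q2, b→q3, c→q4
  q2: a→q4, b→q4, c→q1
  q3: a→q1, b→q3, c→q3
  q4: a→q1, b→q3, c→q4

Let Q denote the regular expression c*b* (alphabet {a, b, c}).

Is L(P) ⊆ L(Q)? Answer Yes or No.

No

The string a is in L(P) but not in L(Q).
So L(P) ⊄ L(Q).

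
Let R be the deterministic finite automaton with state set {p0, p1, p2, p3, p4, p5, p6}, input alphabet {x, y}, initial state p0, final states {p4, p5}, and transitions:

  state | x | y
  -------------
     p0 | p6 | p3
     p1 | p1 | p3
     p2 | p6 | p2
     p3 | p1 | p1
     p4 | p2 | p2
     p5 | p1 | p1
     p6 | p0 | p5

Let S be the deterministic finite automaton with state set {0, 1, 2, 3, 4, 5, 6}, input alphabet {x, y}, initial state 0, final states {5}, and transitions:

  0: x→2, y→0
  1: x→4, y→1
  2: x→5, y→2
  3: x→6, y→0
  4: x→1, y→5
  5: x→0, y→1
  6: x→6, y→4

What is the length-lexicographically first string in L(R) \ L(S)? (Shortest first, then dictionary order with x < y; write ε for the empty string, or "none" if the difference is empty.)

xy

The string xy is accepted by R but not by S.
No shorter string lies in the difference, and xy is the lexicographically first length-2 string in L(R) \ L(S).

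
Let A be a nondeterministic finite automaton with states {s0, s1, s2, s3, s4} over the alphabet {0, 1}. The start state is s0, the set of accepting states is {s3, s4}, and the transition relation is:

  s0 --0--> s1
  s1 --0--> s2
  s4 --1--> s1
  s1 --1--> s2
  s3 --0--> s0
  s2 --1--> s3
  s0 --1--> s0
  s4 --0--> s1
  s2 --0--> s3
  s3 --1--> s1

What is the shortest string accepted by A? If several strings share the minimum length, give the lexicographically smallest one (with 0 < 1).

A breadth-first search from s0 reaches an accepting state first via the path s0 → s1 → s2 → s3 on input 000.
No string of length < 3 is accepted (BFS exhausts all shorter strings without reaching an accepting state), and 000 is the lexicographically least accepting string of length 3.

000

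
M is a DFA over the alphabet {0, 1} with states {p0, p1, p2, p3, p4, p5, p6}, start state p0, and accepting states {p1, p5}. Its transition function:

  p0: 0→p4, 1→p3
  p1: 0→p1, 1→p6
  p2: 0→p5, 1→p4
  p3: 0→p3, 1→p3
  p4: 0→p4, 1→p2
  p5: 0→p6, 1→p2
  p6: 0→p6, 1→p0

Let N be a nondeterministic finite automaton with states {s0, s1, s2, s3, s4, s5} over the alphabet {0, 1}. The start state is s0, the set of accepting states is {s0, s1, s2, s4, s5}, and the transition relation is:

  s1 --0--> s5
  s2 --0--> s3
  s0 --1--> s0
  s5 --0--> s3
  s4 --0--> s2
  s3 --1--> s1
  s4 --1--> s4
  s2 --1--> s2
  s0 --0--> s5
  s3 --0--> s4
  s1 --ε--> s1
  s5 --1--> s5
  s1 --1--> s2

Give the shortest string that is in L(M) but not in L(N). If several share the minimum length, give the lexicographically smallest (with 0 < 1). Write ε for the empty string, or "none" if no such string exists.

The string 010 is accepted by M but not by N.
No shorter string lies in the difference, and 010 is the lexicographically first length-3 string in L(M) \ L(N).

010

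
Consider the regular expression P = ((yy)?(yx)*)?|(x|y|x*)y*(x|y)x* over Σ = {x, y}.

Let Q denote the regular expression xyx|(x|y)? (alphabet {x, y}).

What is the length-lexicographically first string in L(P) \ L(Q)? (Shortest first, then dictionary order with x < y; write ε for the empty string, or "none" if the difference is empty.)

xx

The string xx is accepted by P but not by Q.
No shorter string lies in the difference, and xx is the lexicographically first length-2 string in L(P) \ L(Q).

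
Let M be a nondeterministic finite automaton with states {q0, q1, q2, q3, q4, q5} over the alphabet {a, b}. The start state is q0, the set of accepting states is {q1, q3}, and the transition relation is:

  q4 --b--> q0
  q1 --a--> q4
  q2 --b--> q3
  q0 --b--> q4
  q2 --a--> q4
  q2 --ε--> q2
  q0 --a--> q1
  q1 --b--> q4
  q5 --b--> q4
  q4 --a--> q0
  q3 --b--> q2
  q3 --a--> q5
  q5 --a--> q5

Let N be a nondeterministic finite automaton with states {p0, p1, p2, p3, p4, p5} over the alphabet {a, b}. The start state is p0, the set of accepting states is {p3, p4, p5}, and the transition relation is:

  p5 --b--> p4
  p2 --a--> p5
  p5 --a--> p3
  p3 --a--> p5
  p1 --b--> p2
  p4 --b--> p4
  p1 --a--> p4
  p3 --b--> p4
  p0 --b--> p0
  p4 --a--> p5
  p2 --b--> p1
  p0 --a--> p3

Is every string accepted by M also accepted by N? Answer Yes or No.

Exploring the product automaton M × N from the start pair (q0, p0), following both machines on each input symbol, reaches 10 state pairs: (q0, p0), (q1, p3), (q4, p0), (q4, p5), (q4, p4), (q0, p3), (q0, p4), (q0, p5), (q1, p5), (q4, p3).
M accepts in {q1, q3} and N accepts in {p3, p4, p5}. The reachable pairs whose M-component is accepting are (q1, p3), (q1, p5); in each of them the N-component is accepting too, so the product for L(M) \ L(N) (M-component accepting, N-component rejecting) has no reachable accepting pair and the difference is empty.
Hence every string in L(M) is also in L(N).

Yes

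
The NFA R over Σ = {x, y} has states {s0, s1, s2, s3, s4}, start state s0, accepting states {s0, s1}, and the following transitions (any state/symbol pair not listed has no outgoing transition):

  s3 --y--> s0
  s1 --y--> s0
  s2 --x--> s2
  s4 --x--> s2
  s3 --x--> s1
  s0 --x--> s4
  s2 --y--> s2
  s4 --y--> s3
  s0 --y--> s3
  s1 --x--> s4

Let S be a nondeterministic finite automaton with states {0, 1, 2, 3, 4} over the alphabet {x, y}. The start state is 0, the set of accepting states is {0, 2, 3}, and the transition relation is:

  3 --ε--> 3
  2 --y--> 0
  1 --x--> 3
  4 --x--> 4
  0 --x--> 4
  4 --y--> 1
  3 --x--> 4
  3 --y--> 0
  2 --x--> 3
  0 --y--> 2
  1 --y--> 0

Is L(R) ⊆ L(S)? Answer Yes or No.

Yes

Exploring the product automaton R × S from the start pair (s0, 0), following both machines on each input symbol, reaches 10 state pairs: (s0, 0), (s4, 4), (s3, 2), (s2, 4), (s3, 1), (s1, 3), (s2, 1), (s2, 3), (s2, 0), (s2, 2).
R accepts in {s0, s1} and S accepts in {0, 2, 3}. The reachable pairs whose R-component is accepting are (s0, 0), (s1, 3); in each of them the S-component is accepting too, so the product for L(R) \ L(S) (R-component accepting, S-component rejecting) has no reachable accepting pair and the difference is empty.
Hence every string in L(R) is also in L(S).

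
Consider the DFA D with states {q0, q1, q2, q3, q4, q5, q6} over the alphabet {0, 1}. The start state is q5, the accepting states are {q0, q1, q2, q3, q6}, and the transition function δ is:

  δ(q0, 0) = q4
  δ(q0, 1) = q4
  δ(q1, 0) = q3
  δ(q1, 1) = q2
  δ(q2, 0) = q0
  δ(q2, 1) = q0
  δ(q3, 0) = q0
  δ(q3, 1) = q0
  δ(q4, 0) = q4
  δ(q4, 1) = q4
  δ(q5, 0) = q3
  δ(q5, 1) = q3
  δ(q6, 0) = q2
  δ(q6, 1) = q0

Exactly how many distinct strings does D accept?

6

The useful subgraph on states {q0, q3, q5} is acyclic, so L(D) is finite; the longest accepting path visits 3 useful states, giving maximum string length 2.
Counting accepting paths from q5 by length: 2 of length 1, 4 of length 2. Total 6.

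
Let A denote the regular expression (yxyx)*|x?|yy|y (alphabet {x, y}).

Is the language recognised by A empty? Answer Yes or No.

The empty string ε matches the expression, so it belongs to L(A).
Since L(A) contains at least one string, it is not empty.

No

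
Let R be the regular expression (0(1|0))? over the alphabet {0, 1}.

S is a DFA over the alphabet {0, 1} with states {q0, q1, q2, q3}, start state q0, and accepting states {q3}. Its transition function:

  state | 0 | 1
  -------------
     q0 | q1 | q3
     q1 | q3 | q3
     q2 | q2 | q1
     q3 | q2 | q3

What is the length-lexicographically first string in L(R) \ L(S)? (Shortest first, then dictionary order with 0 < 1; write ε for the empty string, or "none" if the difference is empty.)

ε

The empty string ε is accepted by R but not by S.
Since ε is the unique shortest string, it is the required witness.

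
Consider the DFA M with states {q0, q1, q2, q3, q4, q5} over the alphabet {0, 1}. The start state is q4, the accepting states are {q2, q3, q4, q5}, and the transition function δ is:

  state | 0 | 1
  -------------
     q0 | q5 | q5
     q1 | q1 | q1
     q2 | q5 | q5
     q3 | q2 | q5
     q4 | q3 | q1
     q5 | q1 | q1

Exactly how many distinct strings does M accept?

The useful subgraph on states {q2, q3, q4, q5} is acyclic, so L(M) is finite; the longest accepting path visits 4 useful states, giving maximum string length 3.
Counting accepting paths from q4 by length: 1 of length 0, 1 of length 1, 2 of length 2, 2 of length 3. Total 6.

6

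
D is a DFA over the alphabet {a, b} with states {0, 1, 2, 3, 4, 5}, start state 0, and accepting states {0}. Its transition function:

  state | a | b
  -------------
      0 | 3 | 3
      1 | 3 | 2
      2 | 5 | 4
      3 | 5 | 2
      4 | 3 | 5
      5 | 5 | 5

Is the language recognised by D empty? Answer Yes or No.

The empty string ε is accepted: the run 0 ends in the accepting state 0.
Since at least one string is accepted, L(D) is not empty.

No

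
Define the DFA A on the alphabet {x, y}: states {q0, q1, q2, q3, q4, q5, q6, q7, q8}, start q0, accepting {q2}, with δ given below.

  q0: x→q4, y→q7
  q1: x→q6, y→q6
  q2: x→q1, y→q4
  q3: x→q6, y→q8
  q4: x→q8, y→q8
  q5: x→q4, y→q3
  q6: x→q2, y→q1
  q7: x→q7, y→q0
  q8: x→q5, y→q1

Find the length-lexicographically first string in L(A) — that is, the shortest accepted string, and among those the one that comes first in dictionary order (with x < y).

xxyxx

A breadth-first search from q0 reaches an accepting state first via the path q0 → q4 → q8 → q1 → q6 → q2 on input xxyxx.
No string of length < 5 is accepted (BFS exhausts all shorter strings without reaching an accepting state), and xxyxx is the lexicographically least accepting string of length 5.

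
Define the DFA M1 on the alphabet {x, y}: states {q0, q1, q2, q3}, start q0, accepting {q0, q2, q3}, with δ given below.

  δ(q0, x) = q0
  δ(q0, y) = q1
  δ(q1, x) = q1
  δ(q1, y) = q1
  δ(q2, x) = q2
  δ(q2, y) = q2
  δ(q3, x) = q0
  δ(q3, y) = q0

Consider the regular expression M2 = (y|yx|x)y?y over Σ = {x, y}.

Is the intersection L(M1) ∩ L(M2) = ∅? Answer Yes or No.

Yes

Converting the expression M2 to a DFA (subset construction, then merging equivalent states) gives the minimal DFA with states {r0, r1, r2, r3, r4, r5}, start state r0, accepting states {r4, r5} and transitions r0: x→r1, y→r2; r1: x→r3, y→r4; r2: x→r1, y→r4; r3: x→r3, y→r3; r4: x→r3, y→r5; r5: x→r3, y→r3.
Exploring the product automaton M1 × M2 from the start pair (q0, r0), following both machines on each input symbol, reaches 8 state pairs: (q0, r0), (q0, r1), (q1, r2), (q0, r3), (q1, r4), (q1, r1), (q1, r3), (q1, r5).
M1 accepts in {q0, q2, q3} and M2 accepts in {r4, r5}; no reachable pair has both components accepting, so no string drives both machines to acceptance simultaneously and L(M1) ∩ L(M2) = ∅.
So no string is accepted by both, and the intersection is empty.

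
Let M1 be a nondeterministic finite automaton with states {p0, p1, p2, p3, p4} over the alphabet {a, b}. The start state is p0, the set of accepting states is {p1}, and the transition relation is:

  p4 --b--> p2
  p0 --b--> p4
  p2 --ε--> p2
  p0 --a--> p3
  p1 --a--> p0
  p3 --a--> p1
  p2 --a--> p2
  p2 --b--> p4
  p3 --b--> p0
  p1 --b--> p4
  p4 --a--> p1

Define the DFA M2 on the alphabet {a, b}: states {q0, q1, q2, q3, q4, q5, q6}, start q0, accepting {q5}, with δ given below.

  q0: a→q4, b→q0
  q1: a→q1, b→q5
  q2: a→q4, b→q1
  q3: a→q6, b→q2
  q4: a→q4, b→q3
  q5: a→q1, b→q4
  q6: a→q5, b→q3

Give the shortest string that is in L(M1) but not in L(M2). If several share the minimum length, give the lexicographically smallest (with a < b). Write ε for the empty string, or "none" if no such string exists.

aa

The string aa is accepted by M1 but not by M2.
No shorter string lies in the difference, and aa is the lexicographically first length-2 string in L(M1) \ L(M2).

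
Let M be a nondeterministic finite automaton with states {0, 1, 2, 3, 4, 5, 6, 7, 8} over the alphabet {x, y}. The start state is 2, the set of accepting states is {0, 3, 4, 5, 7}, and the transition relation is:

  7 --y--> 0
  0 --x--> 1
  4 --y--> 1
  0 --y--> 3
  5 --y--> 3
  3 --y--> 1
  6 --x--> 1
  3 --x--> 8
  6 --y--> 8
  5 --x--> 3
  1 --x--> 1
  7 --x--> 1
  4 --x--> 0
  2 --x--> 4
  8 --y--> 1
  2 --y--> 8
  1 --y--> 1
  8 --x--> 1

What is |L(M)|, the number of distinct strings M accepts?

3

The useful subgraph on states {0, 2, 3, 4} is acyclic, so L(M) is finite; the longest accepting path visits 4 useful states, giving maximum string length 3.
Counting accepting paths from 2 by length: 1 of length 1, 1 of length 2, 1 of length 3. Total 3.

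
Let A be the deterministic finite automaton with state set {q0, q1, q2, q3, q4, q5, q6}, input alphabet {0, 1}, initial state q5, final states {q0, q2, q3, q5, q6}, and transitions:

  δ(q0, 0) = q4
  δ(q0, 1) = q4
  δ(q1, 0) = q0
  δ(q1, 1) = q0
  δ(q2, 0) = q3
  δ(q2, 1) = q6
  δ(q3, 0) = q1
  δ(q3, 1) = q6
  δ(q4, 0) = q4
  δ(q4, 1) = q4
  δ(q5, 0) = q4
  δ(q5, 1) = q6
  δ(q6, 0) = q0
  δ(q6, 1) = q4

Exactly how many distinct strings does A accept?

The useful subgraph on states {q0, q5, q6} is acyclic, so L(A) is finite; the longest accepting path visits 3 useful states, giving maximum string length 2.
Counting accepting paths from q5 by length: 1 of length 0, 1 of length 1, 1 of length 2. Total 3.

3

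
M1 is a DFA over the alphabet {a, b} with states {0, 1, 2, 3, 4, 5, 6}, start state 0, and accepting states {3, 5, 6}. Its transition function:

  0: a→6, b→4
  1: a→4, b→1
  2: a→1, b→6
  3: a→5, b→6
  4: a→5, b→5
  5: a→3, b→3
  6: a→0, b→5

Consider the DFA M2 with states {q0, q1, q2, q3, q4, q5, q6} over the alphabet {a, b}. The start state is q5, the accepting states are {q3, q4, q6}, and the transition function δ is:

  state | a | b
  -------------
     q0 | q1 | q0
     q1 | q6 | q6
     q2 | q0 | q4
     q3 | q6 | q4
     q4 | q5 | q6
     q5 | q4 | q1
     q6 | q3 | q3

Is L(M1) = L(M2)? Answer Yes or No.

Yes

Exploring the product automaton M1 × M2 from the start pair (0, q5), following both machines on each input symbol, reaches 5 state pairs: (0, q5), (6, q4), (4, q1), (5, q6), (3, q3).
M1 accepts in {3, 5, 6} and M2 accepts in {q3, q4, q6}. In every reachable pair the two components are either both accepting — (6, q4), (5, q6), (3, q3) — or both non-accepting, so no string is accepted by exactly one of the machines: L(M1) \ L(M2) and L(M2) \ L(M1) are both empty.
Hence every string is accepted by M1 iff it is accepted by M2, and the two languages coincide.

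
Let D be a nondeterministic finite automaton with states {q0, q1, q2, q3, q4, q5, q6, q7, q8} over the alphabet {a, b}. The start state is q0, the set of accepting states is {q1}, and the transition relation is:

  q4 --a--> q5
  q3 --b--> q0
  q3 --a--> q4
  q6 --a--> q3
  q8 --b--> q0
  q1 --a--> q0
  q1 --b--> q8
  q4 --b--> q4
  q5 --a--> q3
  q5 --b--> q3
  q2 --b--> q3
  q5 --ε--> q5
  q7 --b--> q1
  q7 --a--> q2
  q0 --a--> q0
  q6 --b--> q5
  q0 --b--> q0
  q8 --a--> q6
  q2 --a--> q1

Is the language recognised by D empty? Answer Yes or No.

Yes

The states reachable from the start state are {q0}.
None of the accepting states {q1} is reachable, so no string is accepted and L(D) = ∅.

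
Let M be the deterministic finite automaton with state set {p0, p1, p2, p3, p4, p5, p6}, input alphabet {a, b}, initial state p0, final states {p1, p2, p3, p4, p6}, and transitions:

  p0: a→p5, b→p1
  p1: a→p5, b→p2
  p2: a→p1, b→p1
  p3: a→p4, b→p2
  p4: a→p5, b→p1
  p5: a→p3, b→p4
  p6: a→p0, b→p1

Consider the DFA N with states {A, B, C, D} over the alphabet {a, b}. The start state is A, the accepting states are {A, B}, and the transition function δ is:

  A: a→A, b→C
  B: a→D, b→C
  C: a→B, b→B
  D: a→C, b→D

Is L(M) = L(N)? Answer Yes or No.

No

The string b is accepted by M but rejected by N.
So L(M) ≠ L(N).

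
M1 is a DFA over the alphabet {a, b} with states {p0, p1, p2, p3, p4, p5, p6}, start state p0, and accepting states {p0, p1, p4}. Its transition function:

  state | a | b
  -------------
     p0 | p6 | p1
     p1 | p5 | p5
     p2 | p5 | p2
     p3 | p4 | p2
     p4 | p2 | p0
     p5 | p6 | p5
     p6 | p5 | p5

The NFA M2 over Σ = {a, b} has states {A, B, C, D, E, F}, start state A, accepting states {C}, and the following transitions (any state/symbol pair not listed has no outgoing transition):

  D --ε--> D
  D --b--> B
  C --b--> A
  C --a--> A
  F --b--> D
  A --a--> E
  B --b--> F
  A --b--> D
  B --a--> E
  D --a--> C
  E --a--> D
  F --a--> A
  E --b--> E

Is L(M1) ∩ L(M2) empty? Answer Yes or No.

Exploring the product automaton M1 × M2 from the start pair (p0, A), following both machines on each input symbol, reaches 12 state pairs: (p0, A), (p6, E), (p1, D), (p5, D), (p5, E), (p5, C), (p5, B), (p6, C), (p6, D), (p6, A), (p5, A), (p5, F).
M1 accepts in {p0, p1, p4} and M2 accepts in {C}; no reachable pair has both components accepting, so no string drives both machines to acceptance simultaneously and L(M1) ∩ L(M2) = ∅.
So no string is accepted by both, and the intersection is empty.

Yes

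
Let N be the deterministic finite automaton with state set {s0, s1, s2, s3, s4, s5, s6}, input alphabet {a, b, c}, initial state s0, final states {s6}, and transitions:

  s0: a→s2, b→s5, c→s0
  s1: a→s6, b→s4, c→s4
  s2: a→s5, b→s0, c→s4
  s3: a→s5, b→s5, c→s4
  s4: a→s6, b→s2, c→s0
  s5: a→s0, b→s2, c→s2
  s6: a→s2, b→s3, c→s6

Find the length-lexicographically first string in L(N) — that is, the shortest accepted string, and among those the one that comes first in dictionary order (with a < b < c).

A breadth-first search from s0 reaches an accepting state first via the path s0 → s2 → s4 → s6 on input aca.
No string of length < 3 is accepted (BFS exhausts all shorter strings without reaching an accepting state), and aca is the lexicographically least accepting string of length 3.

aca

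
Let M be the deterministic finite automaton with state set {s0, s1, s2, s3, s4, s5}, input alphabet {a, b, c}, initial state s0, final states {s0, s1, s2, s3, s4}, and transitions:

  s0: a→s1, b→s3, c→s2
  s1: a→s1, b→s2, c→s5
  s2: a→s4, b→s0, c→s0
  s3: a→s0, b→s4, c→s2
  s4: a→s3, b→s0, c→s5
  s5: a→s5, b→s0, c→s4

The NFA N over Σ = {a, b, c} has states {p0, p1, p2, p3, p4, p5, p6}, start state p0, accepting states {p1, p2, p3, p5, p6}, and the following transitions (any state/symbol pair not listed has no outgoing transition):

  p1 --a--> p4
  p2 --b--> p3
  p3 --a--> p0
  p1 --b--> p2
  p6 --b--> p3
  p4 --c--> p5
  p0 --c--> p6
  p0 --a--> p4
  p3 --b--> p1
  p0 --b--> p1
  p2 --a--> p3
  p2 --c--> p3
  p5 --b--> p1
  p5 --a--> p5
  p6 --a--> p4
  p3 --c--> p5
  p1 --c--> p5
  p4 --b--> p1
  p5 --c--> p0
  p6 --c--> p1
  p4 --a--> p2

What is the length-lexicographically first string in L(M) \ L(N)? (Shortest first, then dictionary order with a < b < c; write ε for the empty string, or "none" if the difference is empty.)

ε

The empty string ε is accepted by M but not by N.
Since ε is the unique shortest string, it is the required witness.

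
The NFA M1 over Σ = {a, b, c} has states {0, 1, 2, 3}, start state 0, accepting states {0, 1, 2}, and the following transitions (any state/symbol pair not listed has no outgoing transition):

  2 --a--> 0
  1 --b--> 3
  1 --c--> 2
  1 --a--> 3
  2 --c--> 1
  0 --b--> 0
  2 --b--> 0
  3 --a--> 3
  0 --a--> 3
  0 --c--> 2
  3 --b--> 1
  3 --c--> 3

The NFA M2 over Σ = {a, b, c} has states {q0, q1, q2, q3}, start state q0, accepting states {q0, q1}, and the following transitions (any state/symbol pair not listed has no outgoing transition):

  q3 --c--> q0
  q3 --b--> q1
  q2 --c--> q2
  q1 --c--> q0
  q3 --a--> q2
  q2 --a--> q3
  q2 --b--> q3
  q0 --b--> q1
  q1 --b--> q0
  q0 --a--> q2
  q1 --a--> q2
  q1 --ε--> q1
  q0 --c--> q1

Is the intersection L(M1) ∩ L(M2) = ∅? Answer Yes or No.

The empty string ε is accepted by both M1 and M2.
Hence L(M1) ∩ L(M2) ≠ ∅.

No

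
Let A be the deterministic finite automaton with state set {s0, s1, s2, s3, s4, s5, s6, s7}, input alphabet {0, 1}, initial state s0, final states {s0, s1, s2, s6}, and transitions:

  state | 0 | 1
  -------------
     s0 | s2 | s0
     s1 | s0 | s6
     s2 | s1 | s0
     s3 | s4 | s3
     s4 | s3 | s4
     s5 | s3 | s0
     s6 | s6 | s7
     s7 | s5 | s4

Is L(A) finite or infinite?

infinite

State s0 is reachable from the start and can reach an accepting state, and it lies on the cycle s0 → s0.
Traversing that cycle any number of times yields accepted strings of unbounded length, so the language is infinite.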